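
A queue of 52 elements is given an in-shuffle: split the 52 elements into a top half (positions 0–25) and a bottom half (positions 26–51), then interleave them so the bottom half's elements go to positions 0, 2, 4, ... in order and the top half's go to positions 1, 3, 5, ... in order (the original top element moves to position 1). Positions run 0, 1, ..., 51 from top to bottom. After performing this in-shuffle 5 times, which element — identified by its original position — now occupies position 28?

38

Work backwards from position 28, undoing one in-shuffle at a time:
28 ← 40 ← 46 ← 49 ← 24 ← 38
So the element now at position 28 started at position 38.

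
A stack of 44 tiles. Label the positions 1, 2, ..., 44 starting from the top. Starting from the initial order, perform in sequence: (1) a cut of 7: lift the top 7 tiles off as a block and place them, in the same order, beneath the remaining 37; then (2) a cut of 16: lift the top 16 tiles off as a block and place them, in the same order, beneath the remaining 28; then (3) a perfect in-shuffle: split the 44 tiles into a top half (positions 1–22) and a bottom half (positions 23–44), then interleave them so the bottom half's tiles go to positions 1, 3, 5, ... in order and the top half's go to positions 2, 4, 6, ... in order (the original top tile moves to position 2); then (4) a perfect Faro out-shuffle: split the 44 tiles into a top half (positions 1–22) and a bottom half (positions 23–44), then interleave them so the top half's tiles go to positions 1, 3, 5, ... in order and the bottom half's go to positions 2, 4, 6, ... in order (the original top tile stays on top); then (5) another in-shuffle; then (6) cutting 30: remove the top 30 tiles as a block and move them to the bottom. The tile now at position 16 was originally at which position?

Undo the operations in reverse order, starting from position 16:
  undo op 6 (cut 30): 16 ← 2
  undo op 5 (in-shuffle, from top half): 2 ← 1
  undo op 4 (out-shuffle, from top half): 1 ← 1
  undo op 3 (in-shuffle, from bottom half): 1 ← 23
  undo op 2 (cut 16): 23 ← 39
  undo op 1 (cut 7): 39 ← 2
So the tile at position 16 came from original position 2.

2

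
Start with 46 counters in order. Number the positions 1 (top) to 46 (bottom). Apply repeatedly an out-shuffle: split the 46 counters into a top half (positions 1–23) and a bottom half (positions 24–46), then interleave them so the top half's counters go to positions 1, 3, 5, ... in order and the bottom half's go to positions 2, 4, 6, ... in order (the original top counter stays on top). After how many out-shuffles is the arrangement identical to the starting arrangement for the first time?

12

The out-shuffle permutes the 46 positions with cycle lengths [1, 1, 2, 4, 4, 4, 6, 12, 12].
Every counter is home exactly when every cycle has completed a whole number of laps, i.e. after lcm(1, 2, 4, 6, 12) = 12 out-shuffles.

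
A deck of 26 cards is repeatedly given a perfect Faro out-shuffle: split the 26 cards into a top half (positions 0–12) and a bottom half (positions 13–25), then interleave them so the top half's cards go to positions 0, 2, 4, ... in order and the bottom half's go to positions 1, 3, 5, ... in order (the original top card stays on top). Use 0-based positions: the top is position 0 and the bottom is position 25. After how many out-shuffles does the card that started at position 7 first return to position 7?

20

Follow position 7 under repeated out-shuffles:
7 → 14 → 3 → 6 → 12 → 24 → 23 → 21 → 17 → 9 → 18 → 11 → 22 → 19 → 13 → 1 → 2 → 4 → 8 → 16 → 7
It first returns after 20 out-shuffles.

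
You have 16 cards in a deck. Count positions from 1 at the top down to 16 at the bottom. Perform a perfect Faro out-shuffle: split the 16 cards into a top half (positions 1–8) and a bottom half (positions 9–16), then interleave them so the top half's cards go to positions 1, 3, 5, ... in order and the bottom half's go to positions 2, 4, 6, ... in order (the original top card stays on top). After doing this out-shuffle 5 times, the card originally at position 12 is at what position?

8

Track the card's position through each out-shuffle:
12 → 8 → 15 → 14 → 12 → 8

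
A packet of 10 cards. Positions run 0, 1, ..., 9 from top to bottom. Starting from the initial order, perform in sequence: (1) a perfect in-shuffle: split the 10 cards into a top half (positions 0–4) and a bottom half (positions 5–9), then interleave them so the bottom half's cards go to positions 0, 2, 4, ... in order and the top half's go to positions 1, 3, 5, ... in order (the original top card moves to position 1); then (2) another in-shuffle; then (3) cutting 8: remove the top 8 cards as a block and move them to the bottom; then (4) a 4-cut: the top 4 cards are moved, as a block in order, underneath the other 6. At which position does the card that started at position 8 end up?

Track the card from position 8 forward through each operation:
  after op 1 (in-shuffle): 8 → 6
  after op 2 (in-shuffle): 6 → 2
  after op 3 (cut 8): 2 → 4
  after op 4 (cut 4): 4 → 0

0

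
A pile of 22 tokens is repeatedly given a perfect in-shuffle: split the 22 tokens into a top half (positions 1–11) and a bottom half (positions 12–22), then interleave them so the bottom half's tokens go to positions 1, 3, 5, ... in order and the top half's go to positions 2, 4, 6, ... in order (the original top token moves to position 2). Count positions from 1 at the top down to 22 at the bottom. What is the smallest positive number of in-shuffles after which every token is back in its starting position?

The in-shuffle permutes the 22 positions with cycle lengths [11, 11].
Every token is home exactly when every cycle has completed a whole number of laps, i.e. after lcm(11) = 11 in-shuffles.

11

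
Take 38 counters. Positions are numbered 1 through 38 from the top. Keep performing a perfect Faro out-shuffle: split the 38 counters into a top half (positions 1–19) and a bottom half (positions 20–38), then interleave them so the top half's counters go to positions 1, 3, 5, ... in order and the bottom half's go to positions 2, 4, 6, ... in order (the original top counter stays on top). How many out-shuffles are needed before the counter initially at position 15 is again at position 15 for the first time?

Follow position 15 under repeated out-shuffles:
15 → 29 → 20 → 2 → 3 → 5 → 9 → 17 → ... → 15 (length 36)
It first returns after 36 out-shuffles.

36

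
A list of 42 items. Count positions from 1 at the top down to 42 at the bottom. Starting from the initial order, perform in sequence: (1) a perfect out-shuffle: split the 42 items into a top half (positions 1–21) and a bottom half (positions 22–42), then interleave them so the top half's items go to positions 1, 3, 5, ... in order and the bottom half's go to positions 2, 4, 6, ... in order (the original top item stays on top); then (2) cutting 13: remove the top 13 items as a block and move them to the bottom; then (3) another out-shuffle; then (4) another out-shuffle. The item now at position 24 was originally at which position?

36

Undo the operations in reverse order, starting from position 24:
  undo op 4 (out-shuffle, from bottom half): 24 ← 33
  undo op 3 (out-shuffle, from top half): 33 ← 17
  undo op 2 (cut 13): 17 ← 30
  undo op 1 (out-shuffle, from bottom half): 30 ← 36
So the item at position 24 came from original position 36.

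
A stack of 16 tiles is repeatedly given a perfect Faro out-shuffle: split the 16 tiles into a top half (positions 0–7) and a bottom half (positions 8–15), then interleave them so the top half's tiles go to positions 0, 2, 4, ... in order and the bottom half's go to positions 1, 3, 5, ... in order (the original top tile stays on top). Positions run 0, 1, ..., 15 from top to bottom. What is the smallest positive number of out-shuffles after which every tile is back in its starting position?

4

The out-shuffle permutes the 16 positions with cycle lengths [1, 1, 2, 4, 4, 4].
Every tile is home exactly when every cycle has completed a whole number of laps, i.e. after lcm(1, 2, 4) = 4 out-shuffles.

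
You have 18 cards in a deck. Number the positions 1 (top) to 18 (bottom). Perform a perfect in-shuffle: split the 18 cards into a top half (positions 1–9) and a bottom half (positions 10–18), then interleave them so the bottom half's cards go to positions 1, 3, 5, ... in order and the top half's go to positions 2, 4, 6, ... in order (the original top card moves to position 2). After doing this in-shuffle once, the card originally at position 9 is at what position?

18

Track the card's position through each in-shuffle:
9 → 18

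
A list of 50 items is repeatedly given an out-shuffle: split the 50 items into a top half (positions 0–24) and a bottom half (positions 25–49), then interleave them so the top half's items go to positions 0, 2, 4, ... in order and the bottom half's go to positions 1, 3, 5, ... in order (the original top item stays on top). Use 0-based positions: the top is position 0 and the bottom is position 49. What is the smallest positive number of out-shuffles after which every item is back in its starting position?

21

The out-shuffle permutes the 50 positions with cycle lengths [1, 1, 3, 3, 21, 21].
Every item is home exactly when every cycle has completed a whole number of laps, i.e. after lcm(1, 3, 21) = 21 out-shuffles.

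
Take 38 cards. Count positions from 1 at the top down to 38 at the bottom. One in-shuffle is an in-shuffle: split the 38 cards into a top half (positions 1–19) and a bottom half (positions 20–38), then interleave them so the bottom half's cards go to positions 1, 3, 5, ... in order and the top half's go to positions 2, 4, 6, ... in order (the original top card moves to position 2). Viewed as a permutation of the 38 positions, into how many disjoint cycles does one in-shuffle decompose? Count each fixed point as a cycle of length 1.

Trace each unvisited position around until it returns:
(1 2 4 8 16 32 ... len 12) (3 6 12 24 9 18 ... len 12) (7 14 28 17 34 29 ... len 12) (13 26)
4 cycles in total.

4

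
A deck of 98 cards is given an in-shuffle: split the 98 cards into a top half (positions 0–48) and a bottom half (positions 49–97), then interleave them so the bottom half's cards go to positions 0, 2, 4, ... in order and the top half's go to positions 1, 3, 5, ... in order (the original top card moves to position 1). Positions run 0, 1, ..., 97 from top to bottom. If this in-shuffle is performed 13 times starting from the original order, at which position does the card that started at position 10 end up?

21

Track position through each in-shuffle: 10 → 21 → 43 → 87 → 76 → ... (continuing for 13 shuffles total) → 21.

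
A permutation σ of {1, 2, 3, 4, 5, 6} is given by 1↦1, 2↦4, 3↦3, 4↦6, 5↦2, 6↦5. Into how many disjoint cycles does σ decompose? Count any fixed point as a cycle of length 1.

3

Cycle decomposition: (1) (2 4 6 5) (3).
3 cycles.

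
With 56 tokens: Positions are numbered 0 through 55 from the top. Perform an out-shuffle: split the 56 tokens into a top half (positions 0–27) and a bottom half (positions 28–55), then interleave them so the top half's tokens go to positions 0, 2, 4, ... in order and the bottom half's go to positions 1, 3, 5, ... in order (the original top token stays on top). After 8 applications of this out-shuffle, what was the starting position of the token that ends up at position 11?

11

Work backwards from position 11, undoing one out-shuffle at a time:
11 ← 33 ← 44 ← 22 ← 11 ← 33 ← 44 ← 22 ← 11
So the token now at position 11 started at position 11.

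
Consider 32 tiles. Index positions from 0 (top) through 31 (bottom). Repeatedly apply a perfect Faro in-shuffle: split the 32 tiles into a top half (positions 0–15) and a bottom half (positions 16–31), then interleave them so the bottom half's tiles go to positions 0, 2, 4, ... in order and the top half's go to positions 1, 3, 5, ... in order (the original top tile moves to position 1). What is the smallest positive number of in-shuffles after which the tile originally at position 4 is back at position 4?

Follow position 4 under repeated in-shuffles:
4 → 9 → 19 → 6 → 13 → 27 → 22 → 12 → 25 → 18 → 4
It first returns after 10 in-shuffles.

10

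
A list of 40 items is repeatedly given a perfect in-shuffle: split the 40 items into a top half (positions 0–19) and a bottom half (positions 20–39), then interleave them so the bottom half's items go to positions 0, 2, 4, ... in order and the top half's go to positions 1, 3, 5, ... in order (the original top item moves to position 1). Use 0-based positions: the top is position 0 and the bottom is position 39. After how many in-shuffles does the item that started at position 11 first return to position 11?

Follow position 11 under repeated in-shuffles:
11 → 23 → 6 → 13 → 27 → 14 → 29 → 18 → 37 → 34 → 28 → 16 → 33 → 26 → 12 → 25 → 10 → 21 → 2 → 5 → 11
It first returns after 20 in-shuffles.

20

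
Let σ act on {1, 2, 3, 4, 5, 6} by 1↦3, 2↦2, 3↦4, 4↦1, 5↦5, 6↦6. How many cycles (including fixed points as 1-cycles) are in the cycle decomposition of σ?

Cycle decomposition: (1 3 4) (2) (5) (6).
4 cycles.

4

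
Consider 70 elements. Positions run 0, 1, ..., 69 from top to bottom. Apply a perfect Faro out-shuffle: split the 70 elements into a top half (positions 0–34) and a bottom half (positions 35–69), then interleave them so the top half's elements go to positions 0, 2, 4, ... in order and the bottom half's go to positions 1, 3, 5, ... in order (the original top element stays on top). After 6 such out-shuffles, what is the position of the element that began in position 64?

Track the element's position through each out-shuffle:
64 → 59 → 49 → 29 → 58 → 47 → 25

25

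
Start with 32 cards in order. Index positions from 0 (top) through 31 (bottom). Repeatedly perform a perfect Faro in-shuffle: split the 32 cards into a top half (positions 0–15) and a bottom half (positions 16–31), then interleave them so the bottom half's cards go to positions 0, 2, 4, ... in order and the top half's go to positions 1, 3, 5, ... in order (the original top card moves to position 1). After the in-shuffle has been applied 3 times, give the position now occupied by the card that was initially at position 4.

6

Track the card's position through each in-shuffle:
4 → 9 → 19 → 6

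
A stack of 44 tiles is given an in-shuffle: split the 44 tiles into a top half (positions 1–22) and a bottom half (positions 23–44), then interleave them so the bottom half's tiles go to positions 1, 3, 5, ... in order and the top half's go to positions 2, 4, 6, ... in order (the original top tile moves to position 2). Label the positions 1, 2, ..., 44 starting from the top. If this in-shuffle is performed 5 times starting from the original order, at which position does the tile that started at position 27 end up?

Track the tile's position through each in-shuffle:
27 → 9 → 18 → 36 → 27 → 9

9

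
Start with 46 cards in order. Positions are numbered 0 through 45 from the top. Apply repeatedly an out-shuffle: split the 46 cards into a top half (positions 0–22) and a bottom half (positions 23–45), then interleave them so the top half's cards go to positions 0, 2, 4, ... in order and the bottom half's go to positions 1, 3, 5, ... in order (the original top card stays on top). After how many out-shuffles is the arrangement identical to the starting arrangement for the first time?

The out-shuffle permutes the 46 positions with cycle lengths [1, 1, 2, 4, 4, 4, 6, 12, 12].
Every card is home exactly when every cycle has completed a whole number of laps, i.e. after lcm(1, 2, 4, 6, 12) = 12 out-shuffles.

12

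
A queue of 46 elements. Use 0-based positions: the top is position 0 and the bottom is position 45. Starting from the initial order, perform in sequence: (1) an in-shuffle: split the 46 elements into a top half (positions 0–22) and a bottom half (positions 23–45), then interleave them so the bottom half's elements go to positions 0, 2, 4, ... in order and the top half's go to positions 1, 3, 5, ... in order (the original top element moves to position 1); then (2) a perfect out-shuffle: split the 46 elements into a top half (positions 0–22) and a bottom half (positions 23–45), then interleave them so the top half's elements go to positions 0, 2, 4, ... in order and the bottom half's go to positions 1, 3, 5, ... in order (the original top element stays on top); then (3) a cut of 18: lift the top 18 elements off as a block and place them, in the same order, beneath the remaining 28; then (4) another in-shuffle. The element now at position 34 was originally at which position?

Undo the operations in reverse order, starting from position 34:
  undo op 4 (in-shuffle, from bottom half): 34 ← 40
  undo op 3 (cut 18): 40 ← 12
  undo op 2 (out-shuffle, from top half): 12 ← 6
  undo op 1 (in-shuffle, from bottom half): 6 ← 26
So the element at position 34 came from original position 26.

26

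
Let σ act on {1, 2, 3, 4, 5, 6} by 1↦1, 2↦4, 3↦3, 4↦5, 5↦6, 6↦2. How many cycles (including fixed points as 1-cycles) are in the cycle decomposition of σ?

Cycle decomposition: (1) (2 4 5 6) (3).
3 cycles.

3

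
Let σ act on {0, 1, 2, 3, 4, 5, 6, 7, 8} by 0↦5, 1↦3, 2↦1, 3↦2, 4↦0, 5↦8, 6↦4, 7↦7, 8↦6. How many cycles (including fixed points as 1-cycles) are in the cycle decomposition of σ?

3

Cycle decomposition: (0 5 8 6 4) (1 3 2) (7).
3 cycles.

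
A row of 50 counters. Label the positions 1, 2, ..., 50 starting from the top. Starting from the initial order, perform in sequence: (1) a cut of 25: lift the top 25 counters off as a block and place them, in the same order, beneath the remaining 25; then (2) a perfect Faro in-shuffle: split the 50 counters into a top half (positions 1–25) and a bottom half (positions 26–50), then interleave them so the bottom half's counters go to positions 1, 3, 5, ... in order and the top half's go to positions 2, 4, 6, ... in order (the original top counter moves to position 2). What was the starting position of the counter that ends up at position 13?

7

Undo the operations in reverse order, starting from position 13:
  undo op 2 (in-shuffle, from bottom half): 13 ← 32
  undo op 1 (cut 25): 32 ← 7
So the counter at position 13 came from original position 7.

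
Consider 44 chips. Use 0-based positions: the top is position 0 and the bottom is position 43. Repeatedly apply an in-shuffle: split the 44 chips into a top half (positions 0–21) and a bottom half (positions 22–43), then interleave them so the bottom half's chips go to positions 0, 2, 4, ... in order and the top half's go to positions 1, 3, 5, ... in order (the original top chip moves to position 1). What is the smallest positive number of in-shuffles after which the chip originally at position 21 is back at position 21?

Follow position 21 under repeated in-shuffles:
21 → 43 → 42 → 40 → 36 → 28 → 12 → 25 → 6 → 13 → 27 → 10 → 21
It first returns after 12 in-shuffles.

12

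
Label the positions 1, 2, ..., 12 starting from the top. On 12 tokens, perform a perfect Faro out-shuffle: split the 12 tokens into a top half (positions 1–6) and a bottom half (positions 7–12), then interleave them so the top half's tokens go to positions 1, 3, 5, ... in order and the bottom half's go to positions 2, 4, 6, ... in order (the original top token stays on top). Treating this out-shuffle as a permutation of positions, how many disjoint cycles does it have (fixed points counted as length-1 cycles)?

3

Trace each unvisited position around until it returns:
(1) (2 3 5 9 6 11 10 8 4 7) (12)
3 cycles in total.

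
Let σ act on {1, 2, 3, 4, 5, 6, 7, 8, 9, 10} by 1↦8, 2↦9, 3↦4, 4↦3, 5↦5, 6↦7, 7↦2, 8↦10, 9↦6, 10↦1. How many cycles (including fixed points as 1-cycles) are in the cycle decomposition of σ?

4

Cycle decomposition: (1 8 10) (2 9 6 7) (3 4) (5).
4 cycles.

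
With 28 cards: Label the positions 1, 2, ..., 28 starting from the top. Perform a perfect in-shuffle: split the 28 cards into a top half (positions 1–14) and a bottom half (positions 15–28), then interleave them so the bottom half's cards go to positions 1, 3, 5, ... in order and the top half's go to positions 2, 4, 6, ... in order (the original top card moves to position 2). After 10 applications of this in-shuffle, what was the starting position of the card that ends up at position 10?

Work backwards from position 10, undoing one in-shuffle at a time:
10 ← 5 ← 17 ← 23 ← 26 ← 13 ← 21 ← 25 ← 27 ← 28 ← 14
So the card now at position 10 started at position 14.

14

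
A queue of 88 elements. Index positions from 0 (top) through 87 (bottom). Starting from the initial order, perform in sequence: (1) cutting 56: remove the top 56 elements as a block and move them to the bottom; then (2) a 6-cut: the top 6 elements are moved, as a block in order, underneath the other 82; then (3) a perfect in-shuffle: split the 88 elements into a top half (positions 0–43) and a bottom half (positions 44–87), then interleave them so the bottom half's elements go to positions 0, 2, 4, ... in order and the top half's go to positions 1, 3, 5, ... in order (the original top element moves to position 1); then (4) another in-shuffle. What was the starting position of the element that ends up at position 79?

Undo the operations in reverse order, starting from position 79:
  undo op 4 (in-shuffle, from top half): 79 ← 39
  undo op 3 (in-shuffle, from top half): 39 ← 19
  undo op 2 (cut 6): 19 ← 25
  undo op 1 (cut 56): 25 ← 81
So the element at position 79 came from original position 81.

81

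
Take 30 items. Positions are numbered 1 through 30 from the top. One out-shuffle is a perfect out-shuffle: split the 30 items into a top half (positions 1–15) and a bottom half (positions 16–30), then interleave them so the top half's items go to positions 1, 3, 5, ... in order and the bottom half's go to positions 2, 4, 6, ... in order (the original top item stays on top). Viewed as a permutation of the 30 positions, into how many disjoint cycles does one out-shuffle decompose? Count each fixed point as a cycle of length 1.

Trace each unvisited position around until it returns:
(1) (2 3 5 9 17 4 ... len 28) (30)
3 cycles in total.

3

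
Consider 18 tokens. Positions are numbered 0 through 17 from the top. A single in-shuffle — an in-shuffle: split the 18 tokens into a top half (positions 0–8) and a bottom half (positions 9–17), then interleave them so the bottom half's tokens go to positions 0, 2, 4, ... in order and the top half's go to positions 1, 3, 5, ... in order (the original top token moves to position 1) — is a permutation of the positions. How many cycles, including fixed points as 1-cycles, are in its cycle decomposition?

Trace each unvisited position around until it returns:
(0 1 3 7 15 12 ... len 18)
1 cycle in total.

1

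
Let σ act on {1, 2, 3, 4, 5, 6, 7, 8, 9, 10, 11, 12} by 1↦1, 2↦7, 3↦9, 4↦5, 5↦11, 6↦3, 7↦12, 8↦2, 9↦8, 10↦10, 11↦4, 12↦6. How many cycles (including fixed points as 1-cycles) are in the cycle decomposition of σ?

Cycle decomposition: (1) (2 7 12 6 3 9 8) (4 5 11) (10).
4 cycles.

4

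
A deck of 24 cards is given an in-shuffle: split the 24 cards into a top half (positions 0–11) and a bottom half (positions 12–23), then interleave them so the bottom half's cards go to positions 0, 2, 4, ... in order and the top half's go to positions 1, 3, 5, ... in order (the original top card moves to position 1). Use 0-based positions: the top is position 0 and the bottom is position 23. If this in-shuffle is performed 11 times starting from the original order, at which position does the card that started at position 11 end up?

Track the card's position through each in-shuffle:
11 → 23 → 22 → 20 → 16 → 8 → 17 → 10 → 21 → 18 → 12 → 0

0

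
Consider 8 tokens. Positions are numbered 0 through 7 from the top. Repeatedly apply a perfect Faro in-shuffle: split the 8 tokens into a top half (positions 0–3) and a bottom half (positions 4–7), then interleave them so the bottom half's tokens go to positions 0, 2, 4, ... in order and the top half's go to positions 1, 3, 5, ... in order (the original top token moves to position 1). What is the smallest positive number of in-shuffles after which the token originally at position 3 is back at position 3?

6

Follow position 3 under repeated in-shuffles:
3 → 7 → 6 → 4 → 0 → 1 → 3
It first returns after 6 in-shuffles.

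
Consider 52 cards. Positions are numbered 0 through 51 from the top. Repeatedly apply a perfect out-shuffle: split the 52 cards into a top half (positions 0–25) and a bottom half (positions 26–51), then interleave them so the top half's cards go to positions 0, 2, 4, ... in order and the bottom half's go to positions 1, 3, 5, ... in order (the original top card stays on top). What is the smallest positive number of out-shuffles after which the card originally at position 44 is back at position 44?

Follow position 44 under repeated out-shuffles:
44 → 37 → 23 → 46 → 41 → 31 → 11 → 22 → 44
It first returns after 8 out-shuffles.

8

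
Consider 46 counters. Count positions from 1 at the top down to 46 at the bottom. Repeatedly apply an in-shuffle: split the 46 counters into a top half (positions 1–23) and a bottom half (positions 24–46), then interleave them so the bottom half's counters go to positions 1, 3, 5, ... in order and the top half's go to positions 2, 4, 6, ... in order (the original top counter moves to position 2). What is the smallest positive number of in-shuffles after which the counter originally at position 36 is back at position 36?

23

Follow position 36 under repeated in-shuffles:
36 → 25 → 3 → 6 → 12 → 24 → 1 → 2 → ... → 36 (length 23)
It first returns after 23 in-shuffles.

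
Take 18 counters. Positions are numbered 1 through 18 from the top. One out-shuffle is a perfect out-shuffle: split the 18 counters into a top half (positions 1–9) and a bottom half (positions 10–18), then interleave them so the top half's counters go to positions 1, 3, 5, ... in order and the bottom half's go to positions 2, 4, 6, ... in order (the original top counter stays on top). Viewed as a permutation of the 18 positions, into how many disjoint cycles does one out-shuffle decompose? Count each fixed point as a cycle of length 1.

4

Trace each unvisited position around until it returns:
(1) (2 3 5 9 17 16 14 10) (4 7 13 8 15 12 6 11) (18)
4 cycles in total.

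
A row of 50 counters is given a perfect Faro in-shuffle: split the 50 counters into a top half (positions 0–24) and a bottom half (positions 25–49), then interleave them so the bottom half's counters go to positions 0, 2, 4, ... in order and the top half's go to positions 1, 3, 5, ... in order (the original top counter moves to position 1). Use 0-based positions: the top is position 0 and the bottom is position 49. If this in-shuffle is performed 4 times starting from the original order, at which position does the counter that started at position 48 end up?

Track the counter's position through each in-shuffle:
48 → 46 → 42 → 34 → 18

18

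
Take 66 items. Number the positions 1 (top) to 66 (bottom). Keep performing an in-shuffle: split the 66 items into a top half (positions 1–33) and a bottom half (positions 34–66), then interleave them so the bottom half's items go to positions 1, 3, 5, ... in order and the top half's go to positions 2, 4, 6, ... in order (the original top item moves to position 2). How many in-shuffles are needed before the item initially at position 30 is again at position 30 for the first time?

66

Follow position 30 under repeated in-shuffles:
30 → 60 → 53 → 39 → 11 → 22 → 44 → 21 → ... → 30 (length 66)
It first returns after 66 in-shuffles.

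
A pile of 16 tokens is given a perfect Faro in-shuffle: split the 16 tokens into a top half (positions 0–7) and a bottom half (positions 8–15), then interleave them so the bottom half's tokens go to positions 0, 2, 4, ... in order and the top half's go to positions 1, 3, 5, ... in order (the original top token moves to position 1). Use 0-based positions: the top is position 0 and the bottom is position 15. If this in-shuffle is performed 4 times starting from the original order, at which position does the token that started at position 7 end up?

8

Track the token's position through each in-shuffle:
7 → 15 → 14 → 12 → 8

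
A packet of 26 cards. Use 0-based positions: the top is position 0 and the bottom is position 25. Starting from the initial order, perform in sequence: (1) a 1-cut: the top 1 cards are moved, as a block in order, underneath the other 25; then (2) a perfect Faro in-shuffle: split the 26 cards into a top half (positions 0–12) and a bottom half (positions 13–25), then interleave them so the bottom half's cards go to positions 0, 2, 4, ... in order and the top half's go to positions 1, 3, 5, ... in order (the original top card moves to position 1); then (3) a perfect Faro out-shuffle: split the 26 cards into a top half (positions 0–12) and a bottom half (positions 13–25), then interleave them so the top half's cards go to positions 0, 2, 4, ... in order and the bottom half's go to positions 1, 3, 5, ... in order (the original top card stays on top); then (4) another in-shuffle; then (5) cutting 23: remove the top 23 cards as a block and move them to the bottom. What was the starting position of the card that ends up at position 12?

Undo the operations in reverse order, starting from position 12:
  undo op 5 (cut 23): 12 ← 9
  undo op 4 (in-shuffle, from top half): 9 ← 4
  undo op 3 (out-shuffle, from top half): 4 ← 2
  undo op 2 (in-shuffle, from bottom half): 2 ← 14
  undo op 1 (cut 1): 14 ← 15
So the card at position 12 came from original position 15.

15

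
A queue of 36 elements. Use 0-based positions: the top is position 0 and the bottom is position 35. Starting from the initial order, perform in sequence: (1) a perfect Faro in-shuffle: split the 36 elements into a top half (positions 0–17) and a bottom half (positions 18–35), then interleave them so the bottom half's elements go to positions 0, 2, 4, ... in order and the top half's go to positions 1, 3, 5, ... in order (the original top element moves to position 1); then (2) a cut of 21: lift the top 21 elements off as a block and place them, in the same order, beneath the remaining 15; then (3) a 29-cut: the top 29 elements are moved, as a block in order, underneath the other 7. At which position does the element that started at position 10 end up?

Track the element from position 10 forward through each operation:
  after op 1 (in-shuffle): 10 → 21
  after op 2 (cut 21): 21 → 0
  after op 3 (cut 29): 0 → 7

7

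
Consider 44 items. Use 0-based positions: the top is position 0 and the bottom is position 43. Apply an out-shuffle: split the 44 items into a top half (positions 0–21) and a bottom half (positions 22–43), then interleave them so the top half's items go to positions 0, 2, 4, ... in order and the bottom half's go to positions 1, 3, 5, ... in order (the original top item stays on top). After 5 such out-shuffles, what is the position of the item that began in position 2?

Track the item's position through each out-shuffle:
2 → 4 → 8 → 16 → 32 → 21

21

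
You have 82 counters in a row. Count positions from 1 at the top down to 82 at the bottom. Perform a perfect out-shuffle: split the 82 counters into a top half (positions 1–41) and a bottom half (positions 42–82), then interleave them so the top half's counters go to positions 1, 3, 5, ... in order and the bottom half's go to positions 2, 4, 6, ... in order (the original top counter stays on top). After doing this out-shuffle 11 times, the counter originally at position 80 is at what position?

36

Track the counter's position through each out-shuffle:
80 → 78 → 74 → 66 → 50 → 18 → 35 → 69 → 56 → 30 → 59 → 36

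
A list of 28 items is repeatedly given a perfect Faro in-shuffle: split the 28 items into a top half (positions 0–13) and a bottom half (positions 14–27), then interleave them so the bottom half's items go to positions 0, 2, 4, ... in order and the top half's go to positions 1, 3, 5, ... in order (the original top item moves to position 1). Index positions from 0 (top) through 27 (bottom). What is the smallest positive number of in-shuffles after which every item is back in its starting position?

28

The in-shuffle permutes the 28 positions with cycle lengths [28].
Every item is home exactly when every cycle has completed a whole number of laps, i.e. after lcm(28) = 28 in-shuffles.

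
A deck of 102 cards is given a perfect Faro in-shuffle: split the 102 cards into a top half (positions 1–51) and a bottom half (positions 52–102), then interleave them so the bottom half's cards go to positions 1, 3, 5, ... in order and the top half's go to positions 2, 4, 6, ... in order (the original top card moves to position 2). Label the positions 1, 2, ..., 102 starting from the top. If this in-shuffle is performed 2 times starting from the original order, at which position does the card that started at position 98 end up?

Track the card's position through each in-shuffle:
98 → 93 → 83

83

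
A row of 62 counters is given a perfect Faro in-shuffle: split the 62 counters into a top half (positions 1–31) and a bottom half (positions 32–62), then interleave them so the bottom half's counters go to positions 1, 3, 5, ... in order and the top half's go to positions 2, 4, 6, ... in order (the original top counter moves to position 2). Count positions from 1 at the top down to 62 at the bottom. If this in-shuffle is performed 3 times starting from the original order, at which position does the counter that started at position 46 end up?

Track the counter's position through each in-shuffle:
46 → 29 → 58 → 53

53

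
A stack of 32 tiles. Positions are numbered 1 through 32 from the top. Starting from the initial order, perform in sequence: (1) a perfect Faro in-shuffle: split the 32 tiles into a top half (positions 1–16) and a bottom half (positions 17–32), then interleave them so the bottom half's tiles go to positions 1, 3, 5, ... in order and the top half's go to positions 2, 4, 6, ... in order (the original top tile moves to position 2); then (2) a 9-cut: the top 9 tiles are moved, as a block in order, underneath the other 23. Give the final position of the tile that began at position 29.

16

Track the tile from position 29 forward through each operation:
  after op 1 (in-shuffle): 29 → 25
  after op 2 (cut 9): 25 → 16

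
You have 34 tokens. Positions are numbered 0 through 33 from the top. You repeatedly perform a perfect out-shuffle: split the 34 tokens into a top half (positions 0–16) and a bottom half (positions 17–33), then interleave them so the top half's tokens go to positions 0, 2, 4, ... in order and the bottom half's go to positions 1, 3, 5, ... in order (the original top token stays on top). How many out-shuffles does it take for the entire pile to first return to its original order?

The out-shuffle permutes the 34 positions with cycle lengths [1, 1, 2, 10, 10, 10].
Every token is home exactly when every cycle has completed a whole number of laps, i.e. after lcm(1, 2, 10) = 10 out-shuffles.

10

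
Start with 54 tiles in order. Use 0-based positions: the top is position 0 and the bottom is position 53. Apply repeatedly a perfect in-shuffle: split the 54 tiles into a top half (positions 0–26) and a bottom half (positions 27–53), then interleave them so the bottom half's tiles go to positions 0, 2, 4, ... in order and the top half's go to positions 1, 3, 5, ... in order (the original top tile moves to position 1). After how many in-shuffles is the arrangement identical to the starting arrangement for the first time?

20

The in-shuffle permutes the 54 positions with cycle lengths [4, 10, 20, 20].
Every tile is home exactly when every cycle has completed a whole number of laps, i.e. after lcm(4, 10, 20) = 20 in-shuffles.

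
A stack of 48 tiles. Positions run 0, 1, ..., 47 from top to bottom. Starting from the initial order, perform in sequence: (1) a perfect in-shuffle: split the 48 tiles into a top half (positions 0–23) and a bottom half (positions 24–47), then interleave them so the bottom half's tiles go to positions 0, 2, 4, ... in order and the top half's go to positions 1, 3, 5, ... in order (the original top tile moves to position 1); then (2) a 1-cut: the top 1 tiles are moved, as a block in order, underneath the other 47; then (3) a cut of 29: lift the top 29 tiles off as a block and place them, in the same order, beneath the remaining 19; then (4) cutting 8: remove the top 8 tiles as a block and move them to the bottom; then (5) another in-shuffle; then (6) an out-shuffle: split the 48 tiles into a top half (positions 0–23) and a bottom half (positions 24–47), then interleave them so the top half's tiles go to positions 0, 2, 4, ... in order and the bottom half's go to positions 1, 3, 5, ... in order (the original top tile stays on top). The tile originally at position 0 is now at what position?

Track the tile from position 0 forward through each operation:
  after op 1 (in-shuffle): 0 → 1
  after op 2 (cut 1): 1 → 0
  after op 3 (cut 29): 0 → 19
  after op 4 (cut 8): 19 → 11
  after op 5 (in-shuffle): 11 → 23
  after op 6 (out-shuffle): 23 → 46

46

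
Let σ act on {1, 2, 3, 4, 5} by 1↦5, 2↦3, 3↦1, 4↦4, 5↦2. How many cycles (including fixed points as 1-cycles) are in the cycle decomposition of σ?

2

Cycle decomposition: (1 5 2 3) (4).
2 cycles.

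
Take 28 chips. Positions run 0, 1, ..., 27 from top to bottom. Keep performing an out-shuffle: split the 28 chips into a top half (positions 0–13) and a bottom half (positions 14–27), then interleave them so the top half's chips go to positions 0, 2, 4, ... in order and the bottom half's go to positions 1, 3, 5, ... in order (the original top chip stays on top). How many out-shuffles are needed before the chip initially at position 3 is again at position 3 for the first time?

Follow position 3 under repeated out-shuffles:
3 → 6 → 12 → 24 → 21 → 15 → 3
It first returns after 6 out-shuffles.

6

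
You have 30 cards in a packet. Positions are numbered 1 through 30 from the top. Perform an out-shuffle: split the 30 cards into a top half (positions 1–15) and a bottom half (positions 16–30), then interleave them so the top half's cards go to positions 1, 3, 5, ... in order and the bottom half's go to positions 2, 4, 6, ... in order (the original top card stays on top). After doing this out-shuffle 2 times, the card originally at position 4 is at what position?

13

Track the card's position through each out-shuffle:
4 → 7 → 13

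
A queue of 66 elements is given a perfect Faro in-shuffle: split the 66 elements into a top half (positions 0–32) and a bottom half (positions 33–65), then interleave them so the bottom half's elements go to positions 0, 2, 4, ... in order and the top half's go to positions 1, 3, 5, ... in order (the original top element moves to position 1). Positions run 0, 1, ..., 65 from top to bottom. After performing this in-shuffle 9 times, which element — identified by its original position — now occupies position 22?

Work backwards from position 22, undoing one in-shuffle at a time:
22 ← 44 ← 55 ← 27 ← 13 ← 6 ← 36 ← 51 ← 25 ← 12
So the element now at position 22 started at position 12.

12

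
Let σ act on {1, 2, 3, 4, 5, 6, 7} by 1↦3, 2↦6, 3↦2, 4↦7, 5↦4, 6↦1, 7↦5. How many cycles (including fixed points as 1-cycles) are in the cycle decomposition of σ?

Cycle decomposition: (1 3 2 6) (4 7 5).
2 cycles.

2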